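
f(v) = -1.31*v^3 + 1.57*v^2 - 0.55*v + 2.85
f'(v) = -3.93*v^2 + 3.14*v - 0.55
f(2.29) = -5.91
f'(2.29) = -13.97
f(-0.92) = 5.70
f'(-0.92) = -6.77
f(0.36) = 2.79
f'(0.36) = 0.07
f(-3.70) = 92.73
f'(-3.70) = -65.97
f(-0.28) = 3.16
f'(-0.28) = -1.74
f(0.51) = 2.80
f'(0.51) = 0.03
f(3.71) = -44.48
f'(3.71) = -42.99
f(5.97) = -223.21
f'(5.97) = -121.87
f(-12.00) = 2499.21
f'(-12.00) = -604.15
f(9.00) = -829.92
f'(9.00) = -290.62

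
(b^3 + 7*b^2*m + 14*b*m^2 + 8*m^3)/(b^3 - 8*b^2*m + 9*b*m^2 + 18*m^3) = (b^2 + 6*b*m + 8*m^2)/(b^2 - 9*b*m + 18*m^2)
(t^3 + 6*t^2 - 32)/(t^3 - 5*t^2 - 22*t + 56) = (t + 4)/(t - 7)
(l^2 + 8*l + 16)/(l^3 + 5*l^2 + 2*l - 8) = (l + 4)/(l^2 + l - 2)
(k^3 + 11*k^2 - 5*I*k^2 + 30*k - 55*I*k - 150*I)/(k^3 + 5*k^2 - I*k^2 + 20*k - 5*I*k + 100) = (k + 6)/(k + 4*I)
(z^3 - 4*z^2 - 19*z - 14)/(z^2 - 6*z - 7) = z + 2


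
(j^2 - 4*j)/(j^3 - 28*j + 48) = j/(j^2 + 4*j - 12)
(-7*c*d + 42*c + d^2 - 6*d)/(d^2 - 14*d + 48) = (-7*c + d)/(d - 8)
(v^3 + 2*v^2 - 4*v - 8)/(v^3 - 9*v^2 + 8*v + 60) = (v^2 - 4)/(v^2 - 11*v + 30)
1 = 1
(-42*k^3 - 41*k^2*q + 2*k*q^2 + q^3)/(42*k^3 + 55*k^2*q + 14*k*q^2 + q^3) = (-6*k + q)/(6*k + q)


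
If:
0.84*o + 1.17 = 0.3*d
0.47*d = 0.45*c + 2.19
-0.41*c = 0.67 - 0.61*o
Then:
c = -2.50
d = 2.26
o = -0.59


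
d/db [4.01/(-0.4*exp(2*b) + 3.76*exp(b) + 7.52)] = (3.208*exp(b) - 15.0776)*exp(b)/(-0.4*exp(2*b) + 3.76*exp(b) + 7.52)^2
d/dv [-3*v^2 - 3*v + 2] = -6*v - 3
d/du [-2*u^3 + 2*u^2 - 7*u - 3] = -6*u^2 + 4*u - 7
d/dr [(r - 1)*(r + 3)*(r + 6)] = 3*r^2 + 16*r + 9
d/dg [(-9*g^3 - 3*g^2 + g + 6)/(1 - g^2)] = (9*g^4 - 26*g^2 + 6*g + 1)/(g^4 - 2*g^2 + 1)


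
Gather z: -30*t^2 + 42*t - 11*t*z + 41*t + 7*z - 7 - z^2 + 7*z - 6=-30*t^2 + 83*t - z^2 + z*(14 - 11*t) - 13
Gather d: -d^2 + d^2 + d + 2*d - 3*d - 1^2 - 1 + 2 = 0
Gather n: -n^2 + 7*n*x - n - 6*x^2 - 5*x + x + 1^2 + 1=-n^2 + n*(7*x - 1) - 6*x^2 - 4*x + 2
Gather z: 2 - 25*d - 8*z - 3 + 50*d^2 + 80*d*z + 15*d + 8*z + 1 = 50*d^2 + 80*d*z - 10*d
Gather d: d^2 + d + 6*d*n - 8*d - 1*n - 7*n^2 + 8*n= d^2 + d*(6*n - 7) - 7*n^2 + 7*n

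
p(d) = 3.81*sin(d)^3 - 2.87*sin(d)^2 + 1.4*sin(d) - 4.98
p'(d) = 11.43*sin(d)^2*cos(d) - 5.74*sin(d)*cos(d) + 1.4*cos(d)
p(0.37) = -4.67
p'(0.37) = 0.76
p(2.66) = -4.57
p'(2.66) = -1.06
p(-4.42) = -2.93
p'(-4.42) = -1.84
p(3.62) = -6.60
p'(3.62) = -5.74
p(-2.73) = -6.24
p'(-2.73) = -5.06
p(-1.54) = -13.05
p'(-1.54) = 0.57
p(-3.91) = -4.11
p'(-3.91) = -2.11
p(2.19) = -3.69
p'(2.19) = -2.50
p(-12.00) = -4.47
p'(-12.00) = 1.36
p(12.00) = -7.15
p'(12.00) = 6.56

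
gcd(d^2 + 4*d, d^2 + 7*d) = d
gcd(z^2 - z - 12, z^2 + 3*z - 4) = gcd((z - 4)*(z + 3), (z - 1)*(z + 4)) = 1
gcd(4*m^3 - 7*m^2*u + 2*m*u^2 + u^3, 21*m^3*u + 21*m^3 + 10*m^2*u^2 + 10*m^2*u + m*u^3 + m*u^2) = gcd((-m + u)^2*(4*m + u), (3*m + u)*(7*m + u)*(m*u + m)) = 1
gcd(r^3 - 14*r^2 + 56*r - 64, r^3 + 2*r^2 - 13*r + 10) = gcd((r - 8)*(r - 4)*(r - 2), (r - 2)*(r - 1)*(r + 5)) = r - 2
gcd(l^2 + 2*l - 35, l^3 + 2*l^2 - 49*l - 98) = l + 7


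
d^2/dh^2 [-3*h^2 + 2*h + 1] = -6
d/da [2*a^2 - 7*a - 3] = 4*a - 7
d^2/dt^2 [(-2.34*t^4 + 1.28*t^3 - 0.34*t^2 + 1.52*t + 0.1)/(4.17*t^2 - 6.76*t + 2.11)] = (-81.3800519999999*t^6 + 395.776368*t^5 - 765.128052*t^4 + 662.183968*t^3 - 206.176728*t^2 - 62.965536*t + 47.713696)/(72.511713*t^6 - 352.646892*t^5 + 681.748713*t^4 - 665.791048*t^3 + 344.961579*t^2 - 90.288588*t + 9.393931)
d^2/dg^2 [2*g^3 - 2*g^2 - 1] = 12*g - 4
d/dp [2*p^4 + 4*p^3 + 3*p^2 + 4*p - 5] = 8*p^3 + 12*p^2 + 6*p + 4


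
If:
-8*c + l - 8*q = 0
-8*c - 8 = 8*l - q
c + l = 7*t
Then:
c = -49*t - 64/9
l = 56*t + 64/9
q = 56*t + 8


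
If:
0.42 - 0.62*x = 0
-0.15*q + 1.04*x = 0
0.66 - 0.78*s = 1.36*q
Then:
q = 4.70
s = -7.34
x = 0.68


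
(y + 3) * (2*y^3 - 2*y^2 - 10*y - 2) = 2*y^4 + 4*y^3 - 16*y^2 - 32*y - 6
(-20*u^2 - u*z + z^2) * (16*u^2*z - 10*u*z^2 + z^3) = -320*u^4*z + 184*u^3*z^2 + 6*u^2*z^3 - 11*u*z^4 + z^5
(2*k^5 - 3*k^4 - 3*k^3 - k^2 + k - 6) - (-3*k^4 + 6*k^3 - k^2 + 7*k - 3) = 2*k^5 - 9*k^3 - 6*k - 3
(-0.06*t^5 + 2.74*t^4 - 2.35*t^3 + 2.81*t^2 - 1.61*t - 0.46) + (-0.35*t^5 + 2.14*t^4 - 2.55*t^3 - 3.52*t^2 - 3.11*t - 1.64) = -0.41*t^5 + 4.88*t^4 - 4.9*t^3 - 0.71*t^2 - 4.72*t - 2.1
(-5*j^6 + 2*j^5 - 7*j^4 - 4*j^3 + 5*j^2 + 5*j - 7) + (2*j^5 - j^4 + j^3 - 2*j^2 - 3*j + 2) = -5*j^6 + 4*j^5 - 8*j^4 - 3*j^3 + 3*j^2 + 2*j - 5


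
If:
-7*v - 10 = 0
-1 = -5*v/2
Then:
No Solution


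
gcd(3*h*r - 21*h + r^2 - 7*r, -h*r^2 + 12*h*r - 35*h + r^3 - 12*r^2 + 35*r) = r - 7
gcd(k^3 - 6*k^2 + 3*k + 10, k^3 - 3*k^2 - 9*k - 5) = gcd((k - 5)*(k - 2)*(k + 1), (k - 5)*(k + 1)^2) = k^2 - 4*k - 5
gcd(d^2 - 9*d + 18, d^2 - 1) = 1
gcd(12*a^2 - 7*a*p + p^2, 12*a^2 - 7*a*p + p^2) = 12*a^2 - 7*a*p + p^2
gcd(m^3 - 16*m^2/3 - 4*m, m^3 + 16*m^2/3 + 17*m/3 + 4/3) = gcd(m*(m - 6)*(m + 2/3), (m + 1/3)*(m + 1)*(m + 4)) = 1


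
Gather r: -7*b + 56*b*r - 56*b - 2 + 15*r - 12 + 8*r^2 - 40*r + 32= -63*b + 8*r^2 + r*(56*b - 25) + 18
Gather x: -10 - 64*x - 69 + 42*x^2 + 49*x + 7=42*x^2 - 15*x - 72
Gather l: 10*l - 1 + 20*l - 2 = 30*l - 3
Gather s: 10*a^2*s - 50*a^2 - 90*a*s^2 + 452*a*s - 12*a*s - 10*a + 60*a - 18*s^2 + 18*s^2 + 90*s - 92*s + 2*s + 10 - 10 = -50*a^2 - 90*a*s^2 + 50*a + s*(10*a^2 + 440*a)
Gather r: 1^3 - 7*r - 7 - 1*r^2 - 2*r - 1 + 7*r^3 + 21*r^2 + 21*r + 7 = 7*r^3 + 20*r^2 + 12*r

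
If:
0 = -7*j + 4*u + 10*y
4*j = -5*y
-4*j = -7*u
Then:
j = 0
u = 0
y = 0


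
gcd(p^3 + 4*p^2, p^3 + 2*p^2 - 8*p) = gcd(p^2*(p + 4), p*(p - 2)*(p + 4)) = p^2 + 4*p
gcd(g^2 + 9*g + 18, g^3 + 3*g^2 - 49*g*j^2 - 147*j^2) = g + 3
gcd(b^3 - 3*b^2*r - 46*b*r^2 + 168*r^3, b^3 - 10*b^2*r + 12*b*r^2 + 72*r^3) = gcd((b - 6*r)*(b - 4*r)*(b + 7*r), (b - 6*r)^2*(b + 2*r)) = -b + 6*r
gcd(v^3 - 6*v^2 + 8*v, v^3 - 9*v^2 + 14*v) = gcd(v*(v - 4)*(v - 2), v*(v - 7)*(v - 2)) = v^2 - 2*v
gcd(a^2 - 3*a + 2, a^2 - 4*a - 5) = 1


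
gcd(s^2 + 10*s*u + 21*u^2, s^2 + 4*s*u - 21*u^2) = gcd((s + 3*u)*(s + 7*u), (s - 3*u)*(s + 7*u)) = s + 7*u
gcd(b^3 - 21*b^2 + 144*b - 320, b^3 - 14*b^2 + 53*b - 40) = b^2 - 13*b + 40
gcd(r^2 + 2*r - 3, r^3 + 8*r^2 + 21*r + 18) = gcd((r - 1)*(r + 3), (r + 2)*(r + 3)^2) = r + 3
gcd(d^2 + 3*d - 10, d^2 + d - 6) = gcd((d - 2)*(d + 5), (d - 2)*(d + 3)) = d - 2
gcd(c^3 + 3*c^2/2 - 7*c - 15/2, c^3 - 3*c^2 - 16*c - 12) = c + 1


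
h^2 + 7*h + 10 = (h + 2)*(h + 5)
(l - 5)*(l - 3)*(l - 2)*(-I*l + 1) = -I*l^4 + l^3 + 10*I*l^3 - 10*l^2 - 31*I*l^2 + 31*l + 30*I*l - 30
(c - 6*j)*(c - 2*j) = c^2 - 8*c*j + 12*j^2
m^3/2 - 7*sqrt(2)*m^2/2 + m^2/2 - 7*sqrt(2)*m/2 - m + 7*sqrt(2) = (m/2 + 1)*(m - 1)*(m - 7*sqrt(2))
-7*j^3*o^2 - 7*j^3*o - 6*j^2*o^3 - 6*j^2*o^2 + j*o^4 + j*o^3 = o*(-7*j + o)*(j + o)*(j*o + j)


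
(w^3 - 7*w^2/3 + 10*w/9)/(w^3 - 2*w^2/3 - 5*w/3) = (w - 2/3)/(w + 1)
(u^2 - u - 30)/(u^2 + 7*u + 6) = (u^2 - u - 30)/(u^2 + 7*u + 6)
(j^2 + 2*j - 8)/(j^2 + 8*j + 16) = (j - 2)/(j + 4)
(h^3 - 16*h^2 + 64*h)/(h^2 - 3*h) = (h^2 - 16*h + 64)/(h - 3)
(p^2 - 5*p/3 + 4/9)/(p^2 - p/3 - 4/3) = (p - 1/3)/(p + 1)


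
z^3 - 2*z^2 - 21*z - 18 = (z - 6)*(z + 1)*(z + 3)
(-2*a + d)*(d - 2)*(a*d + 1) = -2*a^2*d^2 + 4*a^2*d + a*d^3 - 2*a*d^2 - 2*a*d + 4*a + d^2 - 2*d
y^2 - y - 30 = (y - 6)*(y + 5)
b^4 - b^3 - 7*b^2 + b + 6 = (b - 3)*(b - 1)*(b + 1)*(b + 2)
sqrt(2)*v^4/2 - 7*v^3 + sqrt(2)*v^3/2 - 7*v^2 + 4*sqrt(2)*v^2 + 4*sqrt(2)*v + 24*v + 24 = (v/2 + sqrt(2)/2)*(v - 6*sqrt(2))*(v - 2*sqrt(2))*(sqrt(2)*v + sqrt(2))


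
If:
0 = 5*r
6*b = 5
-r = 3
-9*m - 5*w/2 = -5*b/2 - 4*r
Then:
No Solution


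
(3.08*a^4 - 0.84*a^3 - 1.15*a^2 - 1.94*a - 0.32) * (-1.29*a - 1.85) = -3.9732*a^5 - 4.6144*a^4 + 3.0375*a^3 + 4.6301*a^2 + 4.0018*a + 0.592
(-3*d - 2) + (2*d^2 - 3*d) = 2*d^2 - 6*d - 2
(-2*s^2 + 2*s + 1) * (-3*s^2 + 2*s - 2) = 6*s^4 - 10*s^3 + 5*s^2 - 2*s - 2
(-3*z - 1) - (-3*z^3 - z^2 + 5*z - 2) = 3*z^3 + z^2 - 8*z + 1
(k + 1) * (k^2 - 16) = k^3 + k^2 - 16*k - 16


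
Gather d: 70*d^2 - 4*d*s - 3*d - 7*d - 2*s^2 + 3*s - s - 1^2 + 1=70*d^2 + d*(-4*s - 10) - 2*s^2 + 2*s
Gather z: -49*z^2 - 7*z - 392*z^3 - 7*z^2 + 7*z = -392*z^3 - 56*z^2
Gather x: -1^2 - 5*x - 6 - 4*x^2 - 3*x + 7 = -4*x^2 - 8*x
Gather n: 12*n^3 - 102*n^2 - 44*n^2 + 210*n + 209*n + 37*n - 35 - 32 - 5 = 12*n^3 - 146*n^2 + 456*n - 72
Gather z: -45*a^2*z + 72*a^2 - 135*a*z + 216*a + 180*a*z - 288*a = 72*a^2 - 72*a + z*(-45*a^2 + 45*a)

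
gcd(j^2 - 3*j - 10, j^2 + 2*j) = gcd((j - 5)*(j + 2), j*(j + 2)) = j + 2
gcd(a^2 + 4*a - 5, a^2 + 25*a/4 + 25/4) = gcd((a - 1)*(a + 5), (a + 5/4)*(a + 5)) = a + 5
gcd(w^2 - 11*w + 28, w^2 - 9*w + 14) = w - 7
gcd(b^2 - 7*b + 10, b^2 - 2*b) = b - 2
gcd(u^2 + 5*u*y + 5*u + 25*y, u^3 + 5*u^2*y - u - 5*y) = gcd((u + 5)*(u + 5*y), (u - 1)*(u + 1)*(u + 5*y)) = u + 5*y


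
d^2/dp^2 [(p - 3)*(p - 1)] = 2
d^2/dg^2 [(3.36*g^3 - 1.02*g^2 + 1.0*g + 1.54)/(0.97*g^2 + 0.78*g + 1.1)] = (3.5527136788005e-15*g^4 + 0.343471999999991*g^3 + 32.521236*g^2 + 24.982584*g - 5.596888)/(0.912673*g^6 + 2.201706*g^5 + 4.875414*g^4 + 5.468112*g^3 + 5.52882*g^2 + 2.8314*g + 1.331)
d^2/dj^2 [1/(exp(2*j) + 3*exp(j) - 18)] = (2*(2*exp(j) + 3)^2*exp(j) - (4*exp(j) + 3)*(exp(2*j) + 3*exp(j) - 18))*exp(j)/(exp(2*j) + 3*exp(j) - 18)^3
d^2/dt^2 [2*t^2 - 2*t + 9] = 4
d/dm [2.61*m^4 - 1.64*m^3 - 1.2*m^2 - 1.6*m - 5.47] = 10.44*m^3 - 4.92*m^2 - 2.4*m - 1.6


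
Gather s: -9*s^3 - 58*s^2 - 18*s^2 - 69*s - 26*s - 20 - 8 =-9*s^3 - 76*s^2 - 95*s - 28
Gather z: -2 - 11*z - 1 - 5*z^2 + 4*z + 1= -5*z^2 - 7*z - 2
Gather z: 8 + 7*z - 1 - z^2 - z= -z^2 + 6*z + 7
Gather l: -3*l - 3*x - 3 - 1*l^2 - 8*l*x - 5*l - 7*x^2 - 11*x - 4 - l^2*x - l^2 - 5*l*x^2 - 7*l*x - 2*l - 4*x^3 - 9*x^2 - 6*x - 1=l^2*(-x - 2) + l*(-5*x^2 - 15*x - 10) - 4*x^3 - 16*x^2 - 20*x - 8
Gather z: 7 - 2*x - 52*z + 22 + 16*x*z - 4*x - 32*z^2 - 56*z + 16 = -6*x - 32*z^2 + z*(16*x - 108) + 45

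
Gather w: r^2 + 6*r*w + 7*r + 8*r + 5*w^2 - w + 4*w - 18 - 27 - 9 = r^2 + 15*r + 5*w^2 + w*(6*r + 3) - 54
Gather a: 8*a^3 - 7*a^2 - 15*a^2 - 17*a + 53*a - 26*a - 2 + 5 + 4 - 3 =8*a^3 - 22*a^2 + 10*a + 4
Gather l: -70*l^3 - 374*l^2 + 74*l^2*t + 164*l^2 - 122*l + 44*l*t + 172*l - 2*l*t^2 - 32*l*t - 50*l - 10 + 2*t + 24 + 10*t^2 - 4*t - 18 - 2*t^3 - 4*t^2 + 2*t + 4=-70*l^3 + l^2*(74*t - 210) + l*(-2*t^2 + 12*t) - 2*t^3 + 6*t^2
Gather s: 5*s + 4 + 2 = 5*s + 6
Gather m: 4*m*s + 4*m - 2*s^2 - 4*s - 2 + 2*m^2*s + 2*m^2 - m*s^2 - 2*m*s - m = m^2*(2*s + 2) + m*(-s^2 + 2*s + 3) - 2*s^2 - 4*s - 2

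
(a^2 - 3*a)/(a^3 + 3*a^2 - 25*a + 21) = a/(a^2 + 6*a - 7)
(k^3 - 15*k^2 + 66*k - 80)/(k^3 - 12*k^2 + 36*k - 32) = (k - 5)/(k - 2)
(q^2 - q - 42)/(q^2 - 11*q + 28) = (q + 6)/(q - 4)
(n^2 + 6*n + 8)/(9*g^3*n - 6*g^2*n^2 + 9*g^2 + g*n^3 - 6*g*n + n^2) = (n^2 + 6*n + 8)/(9*g^3*n - 6*g^2*n^2 + 9*g^2 + g*n^3 - 6*g*n + n^2)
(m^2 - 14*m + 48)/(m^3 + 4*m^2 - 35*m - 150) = (m - 8)/(m^2 + 10*m + 25)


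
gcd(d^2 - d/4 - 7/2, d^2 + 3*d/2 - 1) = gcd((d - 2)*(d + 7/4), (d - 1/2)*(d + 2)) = 1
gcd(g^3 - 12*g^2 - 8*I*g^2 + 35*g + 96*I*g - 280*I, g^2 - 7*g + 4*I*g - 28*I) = g - 7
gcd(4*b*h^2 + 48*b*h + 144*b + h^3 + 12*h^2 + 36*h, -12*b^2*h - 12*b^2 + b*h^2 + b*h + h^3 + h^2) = 4*b + h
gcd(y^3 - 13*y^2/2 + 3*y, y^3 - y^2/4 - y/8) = y^2 - y/2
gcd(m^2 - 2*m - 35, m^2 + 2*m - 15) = m + 5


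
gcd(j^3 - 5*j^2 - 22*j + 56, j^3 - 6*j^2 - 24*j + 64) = j^2 + 2*j - 8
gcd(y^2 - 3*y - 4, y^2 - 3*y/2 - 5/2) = y + 1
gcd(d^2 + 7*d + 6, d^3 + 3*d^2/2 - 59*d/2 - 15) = d + 6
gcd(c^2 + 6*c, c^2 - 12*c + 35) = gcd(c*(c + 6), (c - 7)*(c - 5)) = 1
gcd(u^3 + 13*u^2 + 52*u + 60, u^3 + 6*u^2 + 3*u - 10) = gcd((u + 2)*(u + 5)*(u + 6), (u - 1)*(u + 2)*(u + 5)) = u^2 + 7*u + 10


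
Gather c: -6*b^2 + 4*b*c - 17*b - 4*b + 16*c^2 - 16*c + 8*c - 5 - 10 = -6*b^2 - 21*b + 16*c^2 + c*(4*b - 8) - 15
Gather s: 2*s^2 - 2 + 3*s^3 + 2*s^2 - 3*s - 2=3*s^3 + 4*s^2 - 3*s - 4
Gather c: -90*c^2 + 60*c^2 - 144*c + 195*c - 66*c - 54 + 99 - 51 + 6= -30*c^2 - 15*c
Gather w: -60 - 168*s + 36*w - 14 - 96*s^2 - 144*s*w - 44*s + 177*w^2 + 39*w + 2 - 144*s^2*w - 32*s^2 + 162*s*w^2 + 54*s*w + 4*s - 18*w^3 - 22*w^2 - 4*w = -128*s^2 - 208*s - 18*w^3 + w^2*(162*s + 155) + w*(-144*s^2 - 90*s + 71) - 72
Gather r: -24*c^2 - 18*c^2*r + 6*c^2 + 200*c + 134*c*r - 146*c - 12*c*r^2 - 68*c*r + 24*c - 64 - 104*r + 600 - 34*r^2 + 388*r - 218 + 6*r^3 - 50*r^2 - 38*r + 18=-18*c^2 + 78*c + 6*r^3 + r^2*(-12*c - 84) + r*(-18*c^2 + 66*c + 246) + 336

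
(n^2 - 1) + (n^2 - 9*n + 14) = 2*n^2 - 9*n + 13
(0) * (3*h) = 0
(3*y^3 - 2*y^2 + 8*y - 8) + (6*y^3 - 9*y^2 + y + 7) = 9*y^3 - 11*y^2 + 9*y - 1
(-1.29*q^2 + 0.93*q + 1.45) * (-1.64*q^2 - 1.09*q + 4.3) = 2.1156*q^4 - 0.1191*q^3 - 8.9387*q^2 + 2.4185*q + 6.235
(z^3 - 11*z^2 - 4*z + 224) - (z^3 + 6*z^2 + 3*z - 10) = -17*z^2 - 7*z + 234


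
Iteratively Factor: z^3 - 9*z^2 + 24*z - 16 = (z - 4)*(z^2 - 5*z + 4) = (z - 4)*(z - 1)*(z - 4)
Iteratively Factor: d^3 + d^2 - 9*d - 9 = (d - 3)*(d^2 + 4*d + 3) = (d - 3)*(d + 3)*(d + 1)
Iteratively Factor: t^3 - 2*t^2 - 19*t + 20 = (t + 4)*(t^2 - 6*t + 5) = (t - 5)*(t + 4)*(t - 1)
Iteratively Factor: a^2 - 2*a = (a)*(a - 2)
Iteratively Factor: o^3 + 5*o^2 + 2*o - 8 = (o + 2)*(o^2 + 3*o - 4) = (o + 2)*(o + 4)*(o - 1)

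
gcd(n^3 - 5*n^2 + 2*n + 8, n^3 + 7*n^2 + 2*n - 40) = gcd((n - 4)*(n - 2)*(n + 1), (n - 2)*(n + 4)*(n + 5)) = n - 2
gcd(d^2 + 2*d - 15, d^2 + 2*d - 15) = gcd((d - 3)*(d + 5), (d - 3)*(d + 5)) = d^2 + 2*d - 15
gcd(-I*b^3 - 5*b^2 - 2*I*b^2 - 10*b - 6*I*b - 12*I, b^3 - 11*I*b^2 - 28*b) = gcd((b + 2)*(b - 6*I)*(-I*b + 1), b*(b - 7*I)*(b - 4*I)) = 1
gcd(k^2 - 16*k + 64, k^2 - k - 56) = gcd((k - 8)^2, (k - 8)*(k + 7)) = k - 8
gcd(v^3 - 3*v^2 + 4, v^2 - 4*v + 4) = v^2 - 4*v + 4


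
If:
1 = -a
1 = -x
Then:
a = -1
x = -1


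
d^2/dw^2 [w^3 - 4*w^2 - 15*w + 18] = 6*w - 8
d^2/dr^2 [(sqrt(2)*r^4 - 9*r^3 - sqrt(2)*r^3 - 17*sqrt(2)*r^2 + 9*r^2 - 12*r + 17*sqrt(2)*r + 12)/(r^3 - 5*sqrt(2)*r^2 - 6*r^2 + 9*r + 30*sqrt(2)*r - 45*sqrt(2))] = 2*(5*r^4 + 9*sqrt(2)*r^4 - 663*r^3 - 120*sqrt(2)*r^3 + 2892*r^2 + 3285*sqrt(2)*r^2 - 12234*r - 5360*sqrt(2)*r - 2730*sqrt(2) + 3888)/(r^7 - 15*sqrt(2)*r^6 - 12*r^6 + 204*r^5 + 180*sqrt(2)*r^5 - 1908*r^4 - 1060*sqrt(2)*r^4 + 4620*sqrt(2)*r^3 + 8181*r^3 - 14715*sqrt(2)*r^2 - 16200*r^2 + 12150*r + 27000*sqrt(2)*r - 20250*sqrt(2))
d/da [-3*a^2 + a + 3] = 1 - 6*a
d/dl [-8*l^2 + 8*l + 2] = 8 - 16*l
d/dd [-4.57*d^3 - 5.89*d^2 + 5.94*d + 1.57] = -13.71*d^2 - 11.78*d + 5.94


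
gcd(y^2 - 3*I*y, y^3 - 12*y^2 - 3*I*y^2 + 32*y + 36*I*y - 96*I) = y - 3*I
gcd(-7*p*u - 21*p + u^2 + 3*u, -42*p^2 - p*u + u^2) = 7*p - u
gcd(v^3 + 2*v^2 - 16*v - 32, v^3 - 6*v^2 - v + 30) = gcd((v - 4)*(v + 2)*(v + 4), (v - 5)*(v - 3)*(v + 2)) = v + 2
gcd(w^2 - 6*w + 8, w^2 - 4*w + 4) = w - 2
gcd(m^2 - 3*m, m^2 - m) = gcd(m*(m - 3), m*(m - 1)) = m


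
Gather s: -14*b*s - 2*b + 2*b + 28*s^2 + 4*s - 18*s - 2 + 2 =28*s^2 + s*(-14*b - 14)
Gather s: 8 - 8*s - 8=-8*s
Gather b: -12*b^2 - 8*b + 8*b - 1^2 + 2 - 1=-12*b^2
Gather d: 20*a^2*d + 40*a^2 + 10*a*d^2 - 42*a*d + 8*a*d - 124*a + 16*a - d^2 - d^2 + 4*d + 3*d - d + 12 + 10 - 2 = 40*a^2 - 108*a + d^2*(10*a - 2) + d*(20*a^2 - 34*a + 6) + 20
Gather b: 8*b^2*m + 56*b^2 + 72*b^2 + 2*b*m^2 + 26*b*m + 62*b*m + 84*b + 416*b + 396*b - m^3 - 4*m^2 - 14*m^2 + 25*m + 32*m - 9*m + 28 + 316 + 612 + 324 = b^2*(8*m + 128) + b*(2*m^2 + 88*m + 896) - m^3 - 18*m^2 + 48*m + 1280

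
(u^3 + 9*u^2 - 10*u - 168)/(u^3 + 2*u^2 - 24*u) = (u + 7)/u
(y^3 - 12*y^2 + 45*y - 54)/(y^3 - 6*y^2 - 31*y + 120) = (y^2 - 9*y + 18)/(y^2 - 3*y - 40)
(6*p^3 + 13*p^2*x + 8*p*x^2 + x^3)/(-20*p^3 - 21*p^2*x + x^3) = (6*p^2 + 7*p*x + x^2)/(-20*p^2 - p*x + x^2)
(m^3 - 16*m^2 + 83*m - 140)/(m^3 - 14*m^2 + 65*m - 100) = (m - 7)/(m - 5)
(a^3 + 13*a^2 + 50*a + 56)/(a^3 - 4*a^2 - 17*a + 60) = (a^2 + 9*a + 14)/(a^2 - 8*a + 15)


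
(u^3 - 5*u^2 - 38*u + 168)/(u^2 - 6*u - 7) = (u^2 + 2*u - 24)/(u + 1)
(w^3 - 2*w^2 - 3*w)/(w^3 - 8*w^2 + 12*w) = (w^2 - 2*w - 3)/(w^2 - 8*w + 12)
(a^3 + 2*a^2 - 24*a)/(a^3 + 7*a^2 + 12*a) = (a^2 + 2*a - 24)/(a^2 + 7*a + 12)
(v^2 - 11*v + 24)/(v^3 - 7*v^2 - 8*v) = (v - 3)/(v*(v + 1))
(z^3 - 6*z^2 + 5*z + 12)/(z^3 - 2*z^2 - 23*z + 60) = (z + 1)/(z + 5)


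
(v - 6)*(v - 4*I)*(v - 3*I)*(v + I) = v^4 - 6*v^3 - 6*I*v^3 - 5*v^2 + 36*I*v^2 + 30*v - 12*I*v + 72*I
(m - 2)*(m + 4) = m^2 + 2*m - 8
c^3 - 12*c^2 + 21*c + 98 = (c - 7)^2*(c + 2)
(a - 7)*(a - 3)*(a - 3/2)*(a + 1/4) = a^4 - 45*a^3/4 + 265*a^2/8 - 45*a/2 - 63/8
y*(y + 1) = y^2 + y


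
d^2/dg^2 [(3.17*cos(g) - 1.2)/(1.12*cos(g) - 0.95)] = (1.8676*sin(g)^2 - 1.584125*cos(g) + 1.8676)/(1.404928*cos(g)^3 - 3.57504*cos(g)^2 + 3.0324*cos(g) - 0.857375)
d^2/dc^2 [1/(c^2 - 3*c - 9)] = 2*(c^2 - 3*c - (2*c - 3)^2 - 9)/(-c^2 + 3*c + 9)^3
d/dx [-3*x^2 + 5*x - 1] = 5 - 6*x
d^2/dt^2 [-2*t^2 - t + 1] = -4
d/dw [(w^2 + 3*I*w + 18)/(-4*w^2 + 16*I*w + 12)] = 7*I/(4*(w^2 - 2*I*w - 1))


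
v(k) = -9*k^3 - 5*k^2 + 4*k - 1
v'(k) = -27*k^2 - 10*k + 4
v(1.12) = -15.44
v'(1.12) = -41.07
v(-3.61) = 342.81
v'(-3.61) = -311.77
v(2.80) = -226.57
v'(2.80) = -235.68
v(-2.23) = 65.02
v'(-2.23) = -107.97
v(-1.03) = -0.59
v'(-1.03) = -14.34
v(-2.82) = 149.79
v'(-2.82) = -182.51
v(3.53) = -445.07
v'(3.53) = -367.74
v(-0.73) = -3.08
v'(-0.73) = -3.09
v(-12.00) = 14783.00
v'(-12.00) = -3764.00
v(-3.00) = 185.00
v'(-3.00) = -209.00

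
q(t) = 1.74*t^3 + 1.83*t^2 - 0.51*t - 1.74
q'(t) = 5.22*t^2 + 3.66*t - 0.51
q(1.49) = 7.32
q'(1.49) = 16.53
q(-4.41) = -113.13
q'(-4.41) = 84.87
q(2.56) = 38.14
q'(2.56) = 43.07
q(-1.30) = -1.81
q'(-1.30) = 3.55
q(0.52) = -1.27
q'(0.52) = 2.80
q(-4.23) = -98.53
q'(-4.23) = 77.41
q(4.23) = 160.54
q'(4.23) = 108.37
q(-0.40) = -1.35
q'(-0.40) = -1.14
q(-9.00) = -1117.38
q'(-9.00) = 389.37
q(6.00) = 436.92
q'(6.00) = 209.37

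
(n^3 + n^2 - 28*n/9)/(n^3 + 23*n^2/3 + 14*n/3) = (9*n^2 + 9*n - 28)/(3*(3*n^2 + 23*n + 14))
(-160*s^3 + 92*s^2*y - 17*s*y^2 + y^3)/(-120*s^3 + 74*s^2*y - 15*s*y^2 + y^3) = (-8*s + y)/(-6*s + y)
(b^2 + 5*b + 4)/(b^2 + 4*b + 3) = (b + 4)/(b + 3)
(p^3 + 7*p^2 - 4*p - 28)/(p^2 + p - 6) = (p^2 + 9*p + 14)/(p + 3)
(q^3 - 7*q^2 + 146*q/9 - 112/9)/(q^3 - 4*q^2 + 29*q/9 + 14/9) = (3*q - 8)/(3*q + 1)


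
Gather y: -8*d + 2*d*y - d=2*d*y - 9*d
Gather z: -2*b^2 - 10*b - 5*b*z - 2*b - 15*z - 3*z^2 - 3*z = -2*b^2 - 12*b - 3*z^2 + z*(-5*b - 18)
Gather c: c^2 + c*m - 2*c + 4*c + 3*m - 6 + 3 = c^2 + c*(m + 2) + 3*m - 3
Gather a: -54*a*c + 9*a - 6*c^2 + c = a*(9 - 54*c) - 6*c^2 + c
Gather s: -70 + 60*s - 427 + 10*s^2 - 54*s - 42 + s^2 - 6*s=11*s^2 - 539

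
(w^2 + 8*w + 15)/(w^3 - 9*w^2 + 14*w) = (w^2 + 8*w + 15)/(w*(w^2 - 9*w + 14))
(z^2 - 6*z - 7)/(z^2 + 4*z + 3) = (z - 7)/(z + 3)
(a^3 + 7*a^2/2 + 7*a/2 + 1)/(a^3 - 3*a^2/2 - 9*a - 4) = (a + 1)/(a - 4)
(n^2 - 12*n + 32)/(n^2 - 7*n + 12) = (n - 8)/(n - 3)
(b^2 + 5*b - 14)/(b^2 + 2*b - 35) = (b - 2)/(b - 5)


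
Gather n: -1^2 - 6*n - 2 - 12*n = -18*n - 3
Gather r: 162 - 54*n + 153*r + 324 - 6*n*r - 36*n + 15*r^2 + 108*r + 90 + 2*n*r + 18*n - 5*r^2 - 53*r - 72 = -72*n + 10*r^2 + r*(208 - 4*n) + 504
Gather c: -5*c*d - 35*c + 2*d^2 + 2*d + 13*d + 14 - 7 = c*(-5*d - 35) + 2*d^2 + 15*d + 7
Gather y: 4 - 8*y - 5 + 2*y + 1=-6*y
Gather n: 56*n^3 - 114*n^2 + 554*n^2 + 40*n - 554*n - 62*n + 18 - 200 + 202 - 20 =56*n^3 + 440*n^2 - 576*n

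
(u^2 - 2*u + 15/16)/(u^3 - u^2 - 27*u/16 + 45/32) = 2*(4*u - 5)/(8*u^2 - 2*u - 15)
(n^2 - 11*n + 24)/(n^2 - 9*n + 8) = (n - 3)/(n - 1)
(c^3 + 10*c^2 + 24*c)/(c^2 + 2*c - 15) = c*(c^2 + 10*c + 24)/(c^2 + 2*c - 15)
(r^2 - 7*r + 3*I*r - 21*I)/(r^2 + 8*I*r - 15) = (r - 7)/(r + 5*I)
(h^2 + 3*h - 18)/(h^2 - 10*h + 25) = (h^2 + 3*h - 18)/(h^2 - 10*h + 25)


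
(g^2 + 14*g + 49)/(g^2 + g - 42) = (g + 7)/(g - 6)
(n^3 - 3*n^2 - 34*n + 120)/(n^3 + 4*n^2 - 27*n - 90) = (n - 4)/(n + 3)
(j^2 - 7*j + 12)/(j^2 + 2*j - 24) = (j - 3)/(j + 6)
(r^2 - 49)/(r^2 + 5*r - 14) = (r - 7)/(r - 2)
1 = 1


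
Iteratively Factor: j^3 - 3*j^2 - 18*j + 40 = (j - 5)*(j^2 + 2*j - 8) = (j - 5)*(j - 2)*(j + 4)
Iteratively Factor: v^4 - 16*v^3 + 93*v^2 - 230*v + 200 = (v - 4)*(v^3 - 12*v^2 + 45*v - 50) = (v - 5)*(v - 4)*(v^2 - 7*v + 10) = (v - 5)^2*(v - 4)*(v - 2)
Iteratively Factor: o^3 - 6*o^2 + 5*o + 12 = (o + 1)*(o^2 - 7*o + 12) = (o - 4)*(o + 1)*(o - 3)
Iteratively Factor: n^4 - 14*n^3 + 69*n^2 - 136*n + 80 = (n - 4)*(n^3 - 10*n^2 + 29*n - 20) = (n - 4)*(n - 1)*(n^2 - 9*n + 20) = (n - 5)*(n - 4)*(n - 1)*(n - 4)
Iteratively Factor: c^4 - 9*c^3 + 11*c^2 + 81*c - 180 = (c + 3)*(c^3 - 12*c^2 + 47*c - 60) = (c - 4)*(c + 3)*(c^2 - 8*c + 15) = (c - 5)*(c - 4)*(c + 3)*(c - 3)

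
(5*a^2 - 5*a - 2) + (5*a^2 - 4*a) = 10*a^2 - 9*a - 2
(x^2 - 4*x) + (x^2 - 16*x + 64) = 2*x^2 - 20*x + 64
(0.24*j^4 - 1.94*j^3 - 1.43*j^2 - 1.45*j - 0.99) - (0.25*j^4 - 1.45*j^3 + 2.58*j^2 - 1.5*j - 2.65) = -0.01*j^4 - 0.49*j^3 - 4.01*j^2 + 0.05*j + 1.66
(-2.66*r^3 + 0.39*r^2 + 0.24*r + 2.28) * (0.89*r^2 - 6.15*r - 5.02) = -2.3674*r^5 + 16.7061*r^4 + 11.1683*r^3 - 1.4046*r^2 - 15.2268*r - 11.4456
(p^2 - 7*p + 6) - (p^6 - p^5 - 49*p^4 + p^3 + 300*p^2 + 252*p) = -p^6 + p^5 + 49*p^4 - p^3 - 299*p^2 - 259*p + 6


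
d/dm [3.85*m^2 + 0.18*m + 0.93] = 7.7*m + 0.18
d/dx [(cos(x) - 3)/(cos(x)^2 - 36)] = (cos(x)^2 - 6*cos(x) + 36)*sin(x)/(cos(x)^2 - 36)^2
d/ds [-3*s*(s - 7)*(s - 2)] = -9*s^2 + 54*s - 42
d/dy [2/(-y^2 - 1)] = 4*y/(y^2 + 1)^2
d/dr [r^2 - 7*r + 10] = 2*r - 7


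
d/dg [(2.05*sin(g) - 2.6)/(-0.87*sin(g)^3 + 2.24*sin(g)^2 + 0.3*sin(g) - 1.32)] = (3.567*sin(g)^3 - 11.378*sin(g)^2 + 11.648*sin(g) - 1.926)*cos(g)/(0.7569*sin(g)^6 - 3.8976*sin(g)^5 + 4.4956*sin(g)^4 + 3.6408*sin(g)^3 - 5.8236*sin(g)^2 - 0.792*sin(g) + 1.7424)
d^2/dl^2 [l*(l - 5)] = 2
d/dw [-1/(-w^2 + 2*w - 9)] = 2*(1 - w)/(w^2 - 2*w + 9)^2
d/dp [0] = 0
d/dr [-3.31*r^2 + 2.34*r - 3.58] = 2.34 - 6.62*r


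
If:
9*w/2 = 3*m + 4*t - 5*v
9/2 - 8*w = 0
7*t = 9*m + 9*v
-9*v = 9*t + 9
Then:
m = 83/258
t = -525/1376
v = -851/1376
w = 9/16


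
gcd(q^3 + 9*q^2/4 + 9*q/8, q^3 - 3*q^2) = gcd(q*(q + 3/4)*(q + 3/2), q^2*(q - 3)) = q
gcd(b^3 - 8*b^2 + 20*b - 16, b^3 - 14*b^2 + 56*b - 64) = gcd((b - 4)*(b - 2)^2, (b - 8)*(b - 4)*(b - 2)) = b^2 - 6*b + 8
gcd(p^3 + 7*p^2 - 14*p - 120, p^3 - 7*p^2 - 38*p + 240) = p + 6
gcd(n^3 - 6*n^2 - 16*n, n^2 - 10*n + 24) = 1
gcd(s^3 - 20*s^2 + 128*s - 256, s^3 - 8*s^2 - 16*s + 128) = s^2 - 12*s + 32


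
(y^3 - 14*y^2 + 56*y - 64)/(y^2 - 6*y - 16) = (y^2 - 6*y + 8)/(y + 2)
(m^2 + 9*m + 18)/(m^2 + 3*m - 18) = (m + 3)/(m - 3)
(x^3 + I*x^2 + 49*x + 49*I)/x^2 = x + I + 49/x + 49*I/x^2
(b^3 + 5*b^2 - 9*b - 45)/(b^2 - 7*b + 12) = (b^2 + 8*b + 15)/(b - 4)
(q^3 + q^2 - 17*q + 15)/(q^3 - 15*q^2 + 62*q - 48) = (q^2 + 2*q - 15)/(q^2 - 14*q + 48)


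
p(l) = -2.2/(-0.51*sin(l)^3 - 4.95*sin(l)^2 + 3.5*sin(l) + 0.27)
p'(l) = -2.2*(1.53*sin(l)^2*cos(l) + 9.9*sin(l)*cos(l) - 3.5*cos(l))/(-0.51*sin(l)^3 - 4.95*sin(l)^2 + 3.5*sin(l) + 0.27)^2 = (-3.366*sin(l)^2 - 21.78*sin(l) + 7.7)*cos(l)/(0.51*sin(l)^3 + 4.95*sin(l)^2 - 3.5*sin(l) - 0.27)^2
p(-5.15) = 2.20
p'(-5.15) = -6.27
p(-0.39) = 1.26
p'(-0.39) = 4.69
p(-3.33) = -2.94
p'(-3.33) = -6.14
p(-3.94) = -43.93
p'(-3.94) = 2678.89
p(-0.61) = 0.67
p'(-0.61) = 1.47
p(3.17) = -13.20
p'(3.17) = -299.47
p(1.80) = 1.48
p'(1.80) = 1.72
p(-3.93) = -27.34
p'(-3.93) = 1027.70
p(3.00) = -3.31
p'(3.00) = -10.24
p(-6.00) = -2.59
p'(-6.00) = 1.79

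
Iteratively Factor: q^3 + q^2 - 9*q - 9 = (q + 1)*(q^2 - 9) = (q + 1)*(q + 3)*(q - 3)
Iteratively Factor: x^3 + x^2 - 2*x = (x + 2)*(x^2 - x) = x*(x + 2)*(x - 1)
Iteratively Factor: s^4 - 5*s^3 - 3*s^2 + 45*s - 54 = (s - 2)*(s^3 - 3*s^2 - 9*s + 27) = (s - 2)*(s + 3)*(s^2 - 6*s + 9) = (s - 3)*(s - 2)*(s + 3)*(s - 3)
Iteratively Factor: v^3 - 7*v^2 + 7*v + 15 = (v - 3)*(v^2 - 4*v - 5) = (v - 5)*(v - 3)*(v + 1)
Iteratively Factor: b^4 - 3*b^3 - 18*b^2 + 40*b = (b + 4)*(b^3 - 7*b^2 + 10*b) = (b - 5)*(b + 4)*(b^2 - 2*b) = b*(b - 5)*(b + 4)*(b - 2)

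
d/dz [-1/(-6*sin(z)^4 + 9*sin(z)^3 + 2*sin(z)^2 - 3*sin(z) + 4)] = (-24*sin(z)^3 + 27*sin(z)^2 + 4*sin(z) - 3)*cos(z)/(-6*sin(z)^4 + 9*sin(z)^3 + 2*sin(z)^2 - 3*sin(z) + 4)^2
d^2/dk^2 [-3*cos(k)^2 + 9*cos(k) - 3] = -9*cos(k) + 6*cos(2*k)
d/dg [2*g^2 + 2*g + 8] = 4*g + 2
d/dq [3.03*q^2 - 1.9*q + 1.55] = 6.06*q - 1.9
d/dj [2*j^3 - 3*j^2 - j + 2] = 6*j^2 - 6*j - 1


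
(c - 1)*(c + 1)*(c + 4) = c^3 + 4*c^2 - c - 4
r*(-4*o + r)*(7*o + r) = -28*o^2*r + 3*o*r^2 + r^3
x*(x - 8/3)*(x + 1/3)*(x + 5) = x^4 + 8*x^3/3 - 113*x^2/9 - 40*x/9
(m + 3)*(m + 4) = m^2 + 7*m + 12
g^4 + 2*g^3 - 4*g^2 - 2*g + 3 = (g - 1)^2*(g + 1)*(g + 3)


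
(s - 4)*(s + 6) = s^2 + 2*s - 24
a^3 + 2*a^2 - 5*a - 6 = (a - 2)*(a + 1)*(a + 3)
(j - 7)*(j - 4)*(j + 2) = j^3 - 9*j^2 + 6*j + 56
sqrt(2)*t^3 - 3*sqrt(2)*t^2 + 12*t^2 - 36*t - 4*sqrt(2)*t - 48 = (t - 4)*(t + 6*sqrt(2))*(sqrt(2)*t + sqrt(2))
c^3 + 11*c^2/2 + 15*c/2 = c*(c + 5/2)*(c + 3)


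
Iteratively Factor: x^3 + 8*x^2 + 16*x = (x + 4)*(x^2 + 4*x) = x*(x + 4)*(x + 4)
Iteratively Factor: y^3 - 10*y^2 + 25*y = (y - 5)*(y^2 - 5*y) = y*(y - 5)*(y - 5)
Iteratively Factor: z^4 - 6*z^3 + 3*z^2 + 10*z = (z + 1)*(z^3 - 7*z^2 + 10*z) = z*(z + 1)*(z^2 - 7*z + 10) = z*(z - 2)*(z + 1)*(z - 5)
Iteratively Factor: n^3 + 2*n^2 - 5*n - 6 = (n + 1)*(n^2 + n - 6) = (n + 1)*(n + 3)*(n - 2)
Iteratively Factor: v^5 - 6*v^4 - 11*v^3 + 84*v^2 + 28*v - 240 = (v - 2)*(v^4 - 4*v^3 - 19*v^2 + 46*v + 120) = (v - 4)*(v - 2)*(v^3 - 19*v - 30) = (v - 4)*(v - 2)*(v + 3)*(v^2 - 3*v - 10) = (v - 4)*(v - 2)*(v + 2)*(v + 3)*(v - 5)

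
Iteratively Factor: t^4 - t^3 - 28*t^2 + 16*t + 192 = (t + 3)*(t^3 - 4*t^2 - 16*t + 64) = (t - 4)*(t + 3)*(t^2 - 16) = (t - 4)^2*(t + 3)*(t + 4)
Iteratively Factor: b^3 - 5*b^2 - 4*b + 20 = (b + 2)*(b^2 - 7*b + 10) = (b - 5)*(b + 2)*(b - 2)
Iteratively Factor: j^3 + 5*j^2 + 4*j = (j + 4)*(j^2 + j) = j*(j + 4)*(j + 1)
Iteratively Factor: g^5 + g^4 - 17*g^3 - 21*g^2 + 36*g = (g - 4)*(g^4 + 5*g^3 + 3*g^2 - 9*g) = (g - 4)*(g - 1)*(g^3 + 6*g^2 + 9*g) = (g - 4)*(g - 1)*(g + 3)*(g^2 + 3*g) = g*(g - 4)*(g - 1)*(g + 3)*(g + 3)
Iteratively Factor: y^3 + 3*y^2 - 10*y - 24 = (y + 2)*(y^2 + y - 12) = (y + 2)*(y + 4)*(y - 3)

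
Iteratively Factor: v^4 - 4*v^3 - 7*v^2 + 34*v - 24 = (v - 2)*(v^3 - 2*v^2 - 11*v + 12) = (v - 2)*(v + 3)*(v^2 - 5*v + 4) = (v - 4)*(v - 2)*(v + 3)*(v - 1)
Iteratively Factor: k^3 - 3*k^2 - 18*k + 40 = (k - 2)*(k^2 - k - 20) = (k - 5)*(k - 2)*(k + 4)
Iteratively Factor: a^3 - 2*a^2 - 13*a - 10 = (a - 5)*(a^2 + 3*a + 2) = (a - 5)*(a + 2)*(a + 1)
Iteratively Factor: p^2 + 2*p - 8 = (p - 2)*(p + 4)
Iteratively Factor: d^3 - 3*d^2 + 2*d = (d)*(d^2 - 3*d + 2) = d*(d - 1)*(d - 2)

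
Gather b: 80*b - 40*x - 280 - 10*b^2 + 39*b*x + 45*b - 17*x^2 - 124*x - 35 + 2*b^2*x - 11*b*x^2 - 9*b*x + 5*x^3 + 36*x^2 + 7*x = b^2*(2*x - 10) + b*(-11*x^2 + 30*x + 125) + 5*x^3 + 19*x^2 - 157*x - 315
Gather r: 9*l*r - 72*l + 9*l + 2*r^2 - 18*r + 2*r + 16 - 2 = -63*l + 2*r^2 + r*(9*l - 16) + 14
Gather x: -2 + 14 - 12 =0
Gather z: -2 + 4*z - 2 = 4*z - 4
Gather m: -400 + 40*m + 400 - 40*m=0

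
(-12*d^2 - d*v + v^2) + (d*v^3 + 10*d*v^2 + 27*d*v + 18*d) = -12*d^2 + d*v^3 + 10*d*v^2 + 26*d*v + 18*d + v^2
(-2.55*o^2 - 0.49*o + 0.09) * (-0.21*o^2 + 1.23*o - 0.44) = 0.5355*o^4 - 3.0336*o^3 + 0.5004*o^2 + 0.3263*o - 0.0396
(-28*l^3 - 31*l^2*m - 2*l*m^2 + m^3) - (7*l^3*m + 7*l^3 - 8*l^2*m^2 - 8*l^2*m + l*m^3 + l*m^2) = -7*l^3*m - 35*l^3 + 8*l^2*m^2 - 23*l^2*m - l*m^3 - 3*l*m^2 + m^3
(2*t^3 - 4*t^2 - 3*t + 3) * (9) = 18*t^3 - 36*t^2 - 27*t + 27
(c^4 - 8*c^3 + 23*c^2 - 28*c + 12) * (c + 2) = c^5 - 6*c^4 + 7*c^3 + 18*c^2 - 44*c + 24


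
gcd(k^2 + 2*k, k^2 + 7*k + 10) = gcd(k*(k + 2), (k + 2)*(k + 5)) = k + 2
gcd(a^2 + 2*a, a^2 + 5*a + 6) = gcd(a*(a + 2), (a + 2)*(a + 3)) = a + 2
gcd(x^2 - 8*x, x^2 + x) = x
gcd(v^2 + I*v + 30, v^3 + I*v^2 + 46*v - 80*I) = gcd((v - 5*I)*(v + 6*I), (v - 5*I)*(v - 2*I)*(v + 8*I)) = v - 5*I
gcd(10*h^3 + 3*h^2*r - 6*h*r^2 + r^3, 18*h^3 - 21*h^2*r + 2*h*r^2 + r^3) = 1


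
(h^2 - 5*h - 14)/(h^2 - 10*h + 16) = (h^2 - 5*h - 14)/(h^2 - 10*h + 16)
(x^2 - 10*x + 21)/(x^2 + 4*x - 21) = (x - 7)/(x + 7)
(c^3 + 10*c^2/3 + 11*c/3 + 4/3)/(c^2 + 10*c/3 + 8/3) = (c^2 + 2*c + 1)/(c + 2)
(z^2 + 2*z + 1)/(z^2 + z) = (z + 1)/z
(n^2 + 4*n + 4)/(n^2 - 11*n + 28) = (n^2 + 4*n + 4)/(n^2 - 11*n + 28)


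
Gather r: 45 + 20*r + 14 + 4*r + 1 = 24*r + 60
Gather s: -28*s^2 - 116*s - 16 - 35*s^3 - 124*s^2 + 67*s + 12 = -35*s^3 - 152*s^2 - 49*s - 4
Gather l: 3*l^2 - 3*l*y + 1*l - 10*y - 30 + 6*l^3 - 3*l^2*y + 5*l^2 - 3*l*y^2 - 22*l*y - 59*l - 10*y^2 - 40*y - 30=6*l^3 + l^2*(8 - 3*y) + l*(-3*y^2 - 25*y - 58) - 10*y^2 - 50*y - 60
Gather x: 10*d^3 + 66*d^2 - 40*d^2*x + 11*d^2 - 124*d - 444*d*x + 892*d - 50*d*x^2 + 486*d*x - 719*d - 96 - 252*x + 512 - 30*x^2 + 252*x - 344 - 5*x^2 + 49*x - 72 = 10*d^3 + 77*d^2 + 49*d + x^2*(-50*d - 35) + x*(-40*d^2 + 42*d + 49)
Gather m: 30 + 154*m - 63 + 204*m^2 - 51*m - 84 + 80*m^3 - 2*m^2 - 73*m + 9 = 80*m^3 + 202*m^2 + 30*m - 108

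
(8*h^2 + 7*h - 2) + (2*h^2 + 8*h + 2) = 10*h^2 + 15*h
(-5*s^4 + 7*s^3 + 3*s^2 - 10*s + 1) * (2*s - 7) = -10*s^5 + 49*s^4 - 43*s^3 - 41*s^2 + 72*s - 7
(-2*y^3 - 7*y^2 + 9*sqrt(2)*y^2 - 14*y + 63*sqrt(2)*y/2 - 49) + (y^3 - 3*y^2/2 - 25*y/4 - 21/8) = -y^3 - 17*y^2/2 + 9*sqrt(2)*y^2 - 81*y/4 + 63*sqrt(2)*y/2 - 413/8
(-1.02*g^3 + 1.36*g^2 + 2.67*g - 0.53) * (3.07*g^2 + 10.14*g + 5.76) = -3.1314*g^5 - 6.1676*g^4 + 16.1121*g^3 + 33.2803*g^2 + 10.005*g - 3.0528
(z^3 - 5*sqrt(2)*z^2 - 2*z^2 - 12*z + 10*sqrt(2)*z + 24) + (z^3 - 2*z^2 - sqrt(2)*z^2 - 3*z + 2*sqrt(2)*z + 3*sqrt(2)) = 2*z^3 - 6*sqrt(2)*z^2 - 4*z^2 - 15*z + 12*sqrt(2)*z + 3*sqrt(2) + 24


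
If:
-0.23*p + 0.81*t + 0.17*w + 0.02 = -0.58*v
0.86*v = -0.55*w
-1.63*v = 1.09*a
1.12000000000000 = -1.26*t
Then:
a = 0.956368679325795*w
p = -0.87360970677452*w - 3.04347826086957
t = -0.89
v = -0.63953488372093*w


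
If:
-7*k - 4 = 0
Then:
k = -4/7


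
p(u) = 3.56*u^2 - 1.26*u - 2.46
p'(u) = 7.12*u - 1.26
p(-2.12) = 16.21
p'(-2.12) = -16.35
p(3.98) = 48.92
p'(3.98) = 27.08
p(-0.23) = -1.98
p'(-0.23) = -2.90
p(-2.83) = 29.62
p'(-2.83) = -21.41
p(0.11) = -2.56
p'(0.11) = -0.48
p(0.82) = -1.10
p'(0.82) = 4.58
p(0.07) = -2.53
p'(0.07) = -0.76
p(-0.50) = -0.94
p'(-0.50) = -4.82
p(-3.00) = 33.36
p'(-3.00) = -22.62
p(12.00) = 495.06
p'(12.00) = 84.18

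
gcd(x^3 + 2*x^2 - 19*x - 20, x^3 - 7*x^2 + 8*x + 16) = x^2 - 3*x - 4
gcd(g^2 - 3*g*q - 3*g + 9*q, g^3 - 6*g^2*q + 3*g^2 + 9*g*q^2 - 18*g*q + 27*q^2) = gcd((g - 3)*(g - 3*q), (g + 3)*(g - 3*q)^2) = -g + 3*q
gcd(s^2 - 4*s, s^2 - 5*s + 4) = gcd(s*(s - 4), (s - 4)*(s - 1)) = s - 4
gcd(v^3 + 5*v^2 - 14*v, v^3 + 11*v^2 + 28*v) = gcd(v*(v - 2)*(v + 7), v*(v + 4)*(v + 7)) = v^2 + 7*v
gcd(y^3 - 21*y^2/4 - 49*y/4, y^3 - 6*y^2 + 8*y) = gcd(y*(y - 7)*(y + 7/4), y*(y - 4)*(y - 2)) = y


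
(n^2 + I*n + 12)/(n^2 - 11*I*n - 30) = (n^2 + I*n + 12)/(n^2 - 11*I*n - 30)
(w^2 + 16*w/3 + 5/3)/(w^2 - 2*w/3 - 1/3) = (w + 5)/(w - 1)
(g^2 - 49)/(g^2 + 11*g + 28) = (g - 7)/(g + 4)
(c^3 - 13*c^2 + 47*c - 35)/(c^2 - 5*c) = c - 8 + 7/c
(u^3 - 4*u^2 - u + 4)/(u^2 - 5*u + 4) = u + 1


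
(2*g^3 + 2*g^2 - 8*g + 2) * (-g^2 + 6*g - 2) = -2*g^5 + 10*g^4 + 16*g^3 - 54*g^2 + 28*g - 4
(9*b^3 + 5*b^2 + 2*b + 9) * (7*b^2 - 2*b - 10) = 63*b^5 + 17*b^4 - 86*b^3 + 9*b^2 - 38*b - 90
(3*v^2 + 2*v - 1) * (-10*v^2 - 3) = -30*v^4 - 20*v^3 + v^2 - 6*v + 3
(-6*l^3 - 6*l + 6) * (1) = -6*l^3 - 6*l + 6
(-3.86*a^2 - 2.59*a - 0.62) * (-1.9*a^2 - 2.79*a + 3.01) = 7.334*a^4 + 15.6904*a^3 - 3.2145*a^2 - 6.0661*a - 1.8662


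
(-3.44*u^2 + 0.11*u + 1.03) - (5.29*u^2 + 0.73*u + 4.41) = -8.73*u^2 - 0.62*u - 3.38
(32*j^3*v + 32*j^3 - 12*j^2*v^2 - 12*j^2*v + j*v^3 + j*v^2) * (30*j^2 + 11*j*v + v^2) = 960*j^5*v + 960*j^5 - 8*j^4*v^2 - 8*j^4*v - 70*j^3*v^3 - 70*j^3*v^2 - j^2*v^4 - j^2*v^3 + j*v^5 + j*v^4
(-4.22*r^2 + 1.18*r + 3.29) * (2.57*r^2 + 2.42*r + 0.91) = -10.8454*r^4 - 7.1798*r^3 + 7.4707*r^2 + 9.0356*r + 2.9939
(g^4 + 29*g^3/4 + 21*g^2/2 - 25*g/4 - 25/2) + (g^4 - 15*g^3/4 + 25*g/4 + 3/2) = 2*g^4 + 7*g^3/2 + 21*g^2/2 - 11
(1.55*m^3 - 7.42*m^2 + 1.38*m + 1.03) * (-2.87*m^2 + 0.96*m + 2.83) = -4.4485*m^5 + 22.7834*m^4 - 6.6973*m^3 - 22.6299*m^2 + 4.8942*m + 2.9149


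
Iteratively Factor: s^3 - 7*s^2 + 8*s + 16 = (s - 4)*(s^2 - 3*s - 4) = (s - 4)^2*(s + 1)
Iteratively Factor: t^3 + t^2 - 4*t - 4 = (t - 2)*(t^2 + 3*t + 2) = (t - 2)*(t + 1)*(t + 2)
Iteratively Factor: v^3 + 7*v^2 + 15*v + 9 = (v + 3)*(v^2 + 4*v + 3) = (v + 1)*(v + 3)*(v + 3)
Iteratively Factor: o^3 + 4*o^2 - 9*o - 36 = (o + 4)*(o^2 - 9) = (o + 3)*(o + 4)*(o - 3)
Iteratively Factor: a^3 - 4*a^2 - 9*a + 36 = (a + 3)*(a^2 - 7*a + 12) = (a - 3)*(a + 3)*(a - 4)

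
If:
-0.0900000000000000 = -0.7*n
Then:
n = 0.13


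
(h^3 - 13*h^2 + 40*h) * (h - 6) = h^4 - 19*h^3 + 118*h^2 - 240*h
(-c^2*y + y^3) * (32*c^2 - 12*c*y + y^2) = -32*c^4*y + 12*c^3*y^2 + 31*c^2*y^3 - 12*c*y^4 + y^5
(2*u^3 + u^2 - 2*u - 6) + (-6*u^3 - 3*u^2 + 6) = -4*u^3 - 2*u^2 - 2*u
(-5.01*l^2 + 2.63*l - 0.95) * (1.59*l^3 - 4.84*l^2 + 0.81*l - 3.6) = -7.9659*l^5 + 28.4301*l^4 - 18.2978*l^3 + 24.7643*l^2 - 10.2375*l + 3.42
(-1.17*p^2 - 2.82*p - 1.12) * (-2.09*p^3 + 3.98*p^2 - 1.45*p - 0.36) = 2.4453*p^5 + 1.2372*p^4 - 7.1863*p^3 + 0.0525999999999991*p^2 + 2.6392*p + 0.4032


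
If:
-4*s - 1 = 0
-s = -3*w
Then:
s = -1/4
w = -1/12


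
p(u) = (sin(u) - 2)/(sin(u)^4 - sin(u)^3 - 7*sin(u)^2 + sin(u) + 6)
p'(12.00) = 1.34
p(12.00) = -0.69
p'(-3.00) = -0.36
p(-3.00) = -0.37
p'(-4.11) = 1.48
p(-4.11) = -0.60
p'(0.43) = -0.10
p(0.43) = -0.31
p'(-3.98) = 0.79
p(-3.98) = -0.45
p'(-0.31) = 0.60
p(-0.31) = -0.45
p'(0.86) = -0.87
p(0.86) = -0.47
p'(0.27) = 0.02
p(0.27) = -0.30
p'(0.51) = -0.17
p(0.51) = -0.32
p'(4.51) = -180.88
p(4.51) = -18.16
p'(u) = (sin(u) - 2)*(-4*sin(u)^3*cos(u) + 3*sin(u)^2*cos(u) + 14*sin(u)*cos(u) - cos(u))/(sin(u)^4 - sin(u)^3 - 7*sin(u)^2 + sin(u) + 6)^2 + cos(u)/(sin(u)^4 - sin(u)^3 - 7*sin(u)^2 + sin(u) + 6)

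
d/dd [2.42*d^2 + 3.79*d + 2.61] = 4.84*d + 3.79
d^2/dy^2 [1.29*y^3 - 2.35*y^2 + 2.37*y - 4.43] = 7.74*y - 4.7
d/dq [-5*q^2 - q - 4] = -10*q - 1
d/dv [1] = 0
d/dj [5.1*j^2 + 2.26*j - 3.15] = 10.2*j + 2.26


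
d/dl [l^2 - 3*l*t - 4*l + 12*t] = 2*l - 3*t - 4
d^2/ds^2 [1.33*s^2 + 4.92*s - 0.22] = 2.66000000000000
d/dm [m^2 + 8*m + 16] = 2*m + 8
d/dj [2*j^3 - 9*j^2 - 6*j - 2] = 6*j^2 - 18*j - 6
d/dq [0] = 0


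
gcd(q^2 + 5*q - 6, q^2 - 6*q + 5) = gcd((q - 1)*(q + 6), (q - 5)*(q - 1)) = q - 1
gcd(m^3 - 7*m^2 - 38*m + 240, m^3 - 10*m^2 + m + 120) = m^2 - 13*m + 40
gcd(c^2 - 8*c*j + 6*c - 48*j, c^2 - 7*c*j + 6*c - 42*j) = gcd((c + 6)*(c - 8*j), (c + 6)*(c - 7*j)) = c + 6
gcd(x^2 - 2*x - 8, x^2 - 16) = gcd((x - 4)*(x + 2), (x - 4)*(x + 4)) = x - 4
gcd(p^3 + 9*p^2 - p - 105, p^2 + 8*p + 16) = 1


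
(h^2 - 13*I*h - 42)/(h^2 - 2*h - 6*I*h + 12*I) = (h - 7*I)/(h - 2)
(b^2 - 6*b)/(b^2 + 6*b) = (b - 6)/(b + 6)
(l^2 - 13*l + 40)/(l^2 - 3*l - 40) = (l - 5)/(l + 5)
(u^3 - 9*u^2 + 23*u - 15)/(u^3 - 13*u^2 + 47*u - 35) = (u - 3)/(u - 7)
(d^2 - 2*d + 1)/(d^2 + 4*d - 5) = (d - 1)/(d + 5)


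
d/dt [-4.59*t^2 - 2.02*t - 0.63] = -9.18*t - 2.02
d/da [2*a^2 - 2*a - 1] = 4*a - 2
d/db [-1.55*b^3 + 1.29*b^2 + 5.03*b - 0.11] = -4.65*b^2 + 2.58*b + 5.03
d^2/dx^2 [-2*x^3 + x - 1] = -12*x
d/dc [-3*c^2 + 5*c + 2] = 5 - 6*c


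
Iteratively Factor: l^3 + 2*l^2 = (l + 2)*(l^2) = l*(l + 2)*(l)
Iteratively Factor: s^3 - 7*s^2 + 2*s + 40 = (s + 2)*(s^2 - 9*s + 20) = (s - 5)*(s + 2)*(s - 4)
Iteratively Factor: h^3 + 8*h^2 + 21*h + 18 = (h + 3)*(h^2 + 5*h + 6) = (h + 3)^2*(h + 2)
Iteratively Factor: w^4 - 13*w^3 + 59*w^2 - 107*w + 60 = (w - 5)*(w^3 - 8*w^2 + 19*w - 12) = (w - 5)*(w - 3)*(w^2 - 5*w + 4) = (w - 5)*(w - 3)*(w - 1)*(w - 4)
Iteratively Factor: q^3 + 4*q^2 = (q + 4)*(q^2) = q*(q + 4)*(q)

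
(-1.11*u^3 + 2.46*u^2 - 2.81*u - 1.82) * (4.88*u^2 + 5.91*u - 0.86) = -5.4168*u^5 + 5.4447*u^4 + 1.7804*u^3 - 27.6043*u^2 - 8.3396*u + 1.5652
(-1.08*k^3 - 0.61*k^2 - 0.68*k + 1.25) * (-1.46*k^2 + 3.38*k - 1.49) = 1.5768*k^5 - 2.7598*k^4 + 0.5402*k^3 - 3.2145*k^2 + 5.2382*k - 1.8625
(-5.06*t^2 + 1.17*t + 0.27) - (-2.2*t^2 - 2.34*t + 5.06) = -2.86*t^2 + 3.51*t - 4.79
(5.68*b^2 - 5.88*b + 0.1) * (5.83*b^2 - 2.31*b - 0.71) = 33.1144*b^4 - 47.4012*b^3 + 10.133*b^2 + 3.9438*b - 0.071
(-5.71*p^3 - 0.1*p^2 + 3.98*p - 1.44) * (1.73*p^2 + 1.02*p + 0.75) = -9.8783*p^5 - 5.9972*p^4 + 2.5009*p^3 + 1.4934*p^2 + 1.5162*p - 1.08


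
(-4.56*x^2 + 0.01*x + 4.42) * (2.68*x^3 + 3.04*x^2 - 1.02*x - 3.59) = -12.2208*x^5 - 13.8356*x^4 + 16.5272*x^3 + 29.797*x^2 - 4.5443*x - 15.8678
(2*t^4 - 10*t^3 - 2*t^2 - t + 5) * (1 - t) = -2*t^5 + 12*t^4 - 8*t^3 - t^2 - 6*t + 5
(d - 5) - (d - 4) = -1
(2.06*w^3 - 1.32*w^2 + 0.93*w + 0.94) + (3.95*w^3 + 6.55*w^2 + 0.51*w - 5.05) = 6.01*w^3 + 5.23*w^2 + 1.44*w - 4.11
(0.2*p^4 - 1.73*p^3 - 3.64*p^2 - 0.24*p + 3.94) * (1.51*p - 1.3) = 0.302*p^5 - 2.8723*p^4 - 3.2474*p^3 + 4.3696*p^2 + 6.2614*p - 5.122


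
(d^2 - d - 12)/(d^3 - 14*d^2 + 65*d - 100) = (d + 3)/(d^2 - 10*d + 25)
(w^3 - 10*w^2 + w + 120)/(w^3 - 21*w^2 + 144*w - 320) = (w + 3)/(w - 8)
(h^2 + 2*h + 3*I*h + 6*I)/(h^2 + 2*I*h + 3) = (h + 2)/(h - I)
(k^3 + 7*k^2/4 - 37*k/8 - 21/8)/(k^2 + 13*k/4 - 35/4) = (2*k^2 + 7*k + 3)/(2*(k + 5))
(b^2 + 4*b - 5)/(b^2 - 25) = (b - 1)/(b - 5)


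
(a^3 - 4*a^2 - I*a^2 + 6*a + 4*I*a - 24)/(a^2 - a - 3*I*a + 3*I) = (a^2 + 2*a*(-2 + I) - 8*I)/(a - 1)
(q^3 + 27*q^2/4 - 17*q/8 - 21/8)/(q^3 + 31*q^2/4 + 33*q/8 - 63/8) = (2*q + 1)/(2*q + 3)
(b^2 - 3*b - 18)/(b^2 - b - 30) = (b + 3)/(b + 5)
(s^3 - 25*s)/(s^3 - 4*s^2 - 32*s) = (25 - s^2)/(-s^2 + 4*s + 32)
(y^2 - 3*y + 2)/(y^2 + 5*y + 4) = (y^2 - 3*y + 2)/(y^2 + 5*y + 4)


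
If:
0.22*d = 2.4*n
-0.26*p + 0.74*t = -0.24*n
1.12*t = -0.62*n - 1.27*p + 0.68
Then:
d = 4.13889972688256 - 28.8177916504097*t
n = 0.379399141630901 - 2.64163090128755*t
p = 0.407725321888412*t + 0.350214592274678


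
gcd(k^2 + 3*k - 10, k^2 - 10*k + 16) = k - 2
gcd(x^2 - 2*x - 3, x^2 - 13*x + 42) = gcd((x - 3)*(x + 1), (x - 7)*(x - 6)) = 1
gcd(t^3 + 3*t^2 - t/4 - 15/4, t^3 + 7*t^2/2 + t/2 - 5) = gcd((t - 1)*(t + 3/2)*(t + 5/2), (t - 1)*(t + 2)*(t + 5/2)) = t^2 + 3*t/2 - 5/2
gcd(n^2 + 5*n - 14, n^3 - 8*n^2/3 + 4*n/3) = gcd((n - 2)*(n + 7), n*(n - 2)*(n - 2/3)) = n - 2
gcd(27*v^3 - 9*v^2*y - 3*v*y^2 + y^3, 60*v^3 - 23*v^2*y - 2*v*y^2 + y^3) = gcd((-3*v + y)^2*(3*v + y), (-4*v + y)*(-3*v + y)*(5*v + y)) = -3*v + y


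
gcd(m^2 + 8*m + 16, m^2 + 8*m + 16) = m^2 + 8*m + 16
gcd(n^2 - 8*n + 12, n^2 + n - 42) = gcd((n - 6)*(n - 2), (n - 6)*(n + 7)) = n - 6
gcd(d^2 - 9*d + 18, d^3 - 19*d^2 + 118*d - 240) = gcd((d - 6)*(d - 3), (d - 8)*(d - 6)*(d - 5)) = d - 6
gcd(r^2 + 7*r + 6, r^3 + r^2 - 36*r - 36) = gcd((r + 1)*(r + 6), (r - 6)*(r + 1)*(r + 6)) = r^2 + 7*r + 6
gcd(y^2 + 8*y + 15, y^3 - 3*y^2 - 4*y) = 1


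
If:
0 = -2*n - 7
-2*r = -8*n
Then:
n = -7/2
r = -14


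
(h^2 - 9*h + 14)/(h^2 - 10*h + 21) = (h - 2)/(h - 3)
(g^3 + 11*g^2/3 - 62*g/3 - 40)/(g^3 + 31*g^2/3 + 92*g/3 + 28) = (3*g^2 - 7*g - 20)/(3*g^2 + 13*g + 14)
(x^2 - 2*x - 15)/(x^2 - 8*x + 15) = (x + 3)/(x - 3)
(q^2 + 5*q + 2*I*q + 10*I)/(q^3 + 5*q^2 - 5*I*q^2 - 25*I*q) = (q + 2*I)/(q*(q - 5*I))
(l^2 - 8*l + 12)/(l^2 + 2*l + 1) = (l^2 - 8*l + 12)/(l^2 + 2*l + 1)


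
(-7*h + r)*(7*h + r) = -49*h^2 + r^2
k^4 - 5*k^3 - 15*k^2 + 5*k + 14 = (k - 7)*(k - 1)*(k + 1)*(k + 2)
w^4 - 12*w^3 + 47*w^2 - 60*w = w*(w - 5)*(w - 4)*(w - 3)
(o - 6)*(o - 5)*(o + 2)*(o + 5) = o^4 - 4*o^3 - 37*o^2 + 100*o + 300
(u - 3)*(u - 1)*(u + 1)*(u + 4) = u^4 + u^3 - 13*u^2 - u + 12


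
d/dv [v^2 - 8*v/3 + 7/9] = 2*v - 8/3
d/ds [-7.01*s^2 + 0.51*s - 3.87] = 0.51 - 14.02*s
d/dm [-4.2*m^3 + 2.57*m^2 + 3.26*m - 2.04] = -12.6*m^2 + 5.14*m + 3.26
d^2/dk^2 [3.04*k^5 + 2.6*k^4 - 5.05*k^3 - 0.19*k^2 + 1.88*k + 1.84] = 60.8*k^3 + 31.2*k^2 - 30.3*k - 0.38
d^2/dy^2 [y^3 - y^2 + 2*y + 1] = 6*y - 2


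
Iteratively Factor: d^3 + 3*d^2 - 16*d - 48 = (d - 4)*(d^2 + 7*d + 12) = (d - 4)*(d + 3)*(d + 4)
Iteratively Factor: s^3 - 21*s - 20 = (s + 1)*(s^2 - s - 20) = (s + 1)*(s + 4)*(s - 5)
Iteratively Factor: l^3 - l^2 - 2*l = (l - 2)*(l^2 + l) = (l - 2)*(l + 1)*(l)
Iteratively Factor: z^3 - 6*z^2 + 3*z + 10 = (z - 5)*(z^2 - z - 2) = (z - 5)*(z - 2)*(z + 1)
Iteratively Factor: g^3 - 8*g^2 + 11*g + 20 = (g - 4)*(g^2 - 4*g - 5) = (g - 5)*(g - 4)*(g + 1)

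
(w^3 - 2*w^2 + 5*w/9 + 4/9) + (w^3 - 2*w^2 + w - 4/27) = 2*w^3 - 4*w^2 + 14*w/9 + 8/27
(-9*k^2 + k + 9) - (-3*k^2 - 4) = -6*k^2 + k + 13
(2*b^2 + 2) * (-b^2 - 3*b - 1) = -2*b^4 - 6*b^3 - 4*b^2 - 6*b - 2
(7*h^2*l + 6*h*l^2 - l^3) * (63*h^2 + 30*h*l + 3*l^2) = 441*h^4*l + 588*h^3*l^2 + 138*h^2*l^3 - 12*h*l^4 - 3*l^5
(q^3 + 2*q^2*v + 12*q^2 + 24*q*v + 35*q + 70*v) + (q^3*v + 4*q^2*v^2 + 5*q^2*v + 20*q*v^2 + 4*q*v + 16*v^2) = q^3*v + q^3 + 4*q^2*v^2 + 7*q^2*v + 12*q^2 + 20*q*v^2 + 28*q*v + 35*q + 16*v^2 + 70*v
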